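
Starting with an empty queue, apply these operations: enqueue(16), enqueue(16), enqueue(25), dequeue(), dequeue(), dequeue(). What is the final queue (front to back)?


enqueue(16) -> [16]
enqueue(16) -> [16, 16]
enqueue(25) -> [16, 16, 25]
dequeue() returns 16 -> [16, 25]
dequeue() returns 16 -> [25]
dequeue() returns 25 -> []
Final queue (front to back): []


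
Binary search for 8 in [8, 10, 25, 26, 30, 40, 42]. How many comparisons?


Search for 8:
[0,6] mid=3 arr[3]=26
[0,2] mid=1 arr[1]=10
[0,0] mid=0 arr[0]=8
Total: 3 comparisons


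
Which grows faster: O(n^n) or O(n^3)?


cubic grows slower than n^n
O(n^3) is asymptotically smaller; O(n^n) grows faster


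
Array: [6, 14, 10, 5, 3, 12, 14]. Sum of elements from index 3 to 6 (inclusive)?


Prefix sums: [0, 6, 20, 30, 35, 38, 50, 64]
Sum[3..6] = prefix[7] - prefix[3] = 64 - 30 = 34


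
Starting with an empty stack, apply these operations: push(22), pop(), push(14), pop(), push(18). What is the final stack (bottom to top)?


push(22) -> [22]
pop() returns 22 -> []
push(14) -> [14]
pop() returns 14 -> []
push(18) -> [18]
Final stack (bottom to top): [18]


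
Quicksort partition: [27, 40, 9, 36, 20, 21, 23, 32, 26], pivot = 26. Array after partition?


Elements <= 26 go left of pivot.
Result: [9, 20, 21, 23, 26, 27, 36, 32, 40], pivot at index 4


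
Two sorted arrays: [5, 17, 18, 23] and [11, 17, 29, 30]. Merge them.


Compare heads, take smaller each step.
Merged: [5, 11, 17, 17, 18, 23, 29, 30]


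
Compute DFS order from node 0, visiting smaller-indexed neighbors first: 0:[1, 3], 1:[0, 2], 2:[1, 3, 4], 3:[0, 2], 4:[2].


DFS stack-based: start with [0]
Visit order: [0, 1, 2, 3, 4]


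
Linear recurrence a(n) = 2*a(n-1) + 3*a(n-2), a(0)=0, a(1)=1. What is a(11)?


Build bottom-up:
...a(9)=4921, a(10)=14762, a(11)=2*14762+3*4921=44287


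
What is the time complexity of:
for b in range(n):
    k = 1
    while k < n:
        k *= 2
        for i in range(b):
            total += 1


Per nesting level: O(n) * O(log n) * O(n) [triangular over b] = O(n^2 log n)
Complexity: O(n^2 log n)


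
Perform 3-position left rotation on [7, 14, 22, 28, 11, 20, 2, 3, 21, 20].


Left rotate by 3: [28, 11, 20, 2, 3, 21, 20, 7, 14, 22]


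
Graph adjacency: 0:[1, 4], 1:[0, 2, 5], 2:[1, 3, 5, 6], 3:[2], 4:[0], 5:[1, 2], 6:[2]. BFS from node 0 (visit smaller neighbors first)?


BFS queue: start with [0]
Visit order: [0, 1, 4, 2, 5, 3, 6]


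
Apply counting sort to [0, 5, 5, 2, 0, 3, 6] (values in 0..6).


Count array: [2, 0, 1, 1, 0, 2, 1]
Reconstruct: [0, 0, 2, 3, 5, 5, 6]


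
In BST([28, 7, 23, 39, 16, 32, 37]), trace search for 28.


BST root = 28
Search for 28: compare at each node
Path: [28]


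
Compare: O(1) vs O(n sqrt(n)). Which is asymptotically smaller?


constant grows slower than n^1.5
O(1) is asymptotically smaller; O(n sqrt(n)) grows faster


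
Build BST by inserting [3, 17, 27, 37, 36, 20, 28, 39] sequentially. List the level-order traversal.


Root = 3; build tree by BST insertion.
Level-Order traversal: [3, 17, 27, 20, 37, 36, 39, 28]


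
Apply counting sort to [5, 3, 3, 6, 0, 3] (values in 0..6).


Count array: [1, 0, 0, 3, 0, 1, 1]
Reconstruct: [0, 3, 3, 3, 5, 6]


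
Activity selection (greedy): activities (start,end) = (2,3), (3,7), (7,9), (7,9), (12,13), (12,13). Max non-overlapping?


Greedy: pick earliest-ending, then skip overlaps.
Selected (4 activities): [(2, 3), (3, 7), (7, 9), (12, 13)]


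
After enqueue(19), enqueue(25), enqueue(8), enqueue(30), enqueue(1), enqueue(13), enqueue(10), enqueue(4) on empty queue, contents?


enqueue(19) -> [19]
enqueue(25) -> [19, 25]
enqueue(8) -> [19, 25, 8]
enqueue(30) -> [19, 25, 8, 30]
enqueue(1) -> [19, 25, 8, 30, 1]
enqueue(13) -> [19, 25, 8, 30, 1, 13]
enqueue(10) -> [19, 25, 8, 30, 1, 13, 10]
enqueue(4) -> [19, 25, 8, 30, 1, 13, 10, 4]
Final queue (front to back): [19, 25, 8, 30, 1, 13, 10, 4]


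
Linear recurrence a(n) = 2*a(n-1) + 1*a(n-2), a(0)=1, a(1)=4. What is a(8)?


Build bottom-up:
...a(6)=309, a(7)=746, a(8)=2*746+1*309=1801


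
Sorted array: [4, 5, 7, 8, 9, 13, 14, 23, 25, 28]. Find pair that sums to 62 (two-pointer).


Two pointers: lo=0, hi=9
No pair sums to 62


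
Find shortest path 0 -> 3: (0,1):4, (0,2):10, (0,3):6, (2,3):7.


Dijkstra from 0:
Distances: {0: 0, 1: 4, 2: 10, 3: 6}
Shortest distance to 3 = 6, path = [0, 3]


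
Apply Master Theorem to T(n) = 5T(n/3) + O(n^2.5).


a=5, b=3, c=2.5. log_3(5)=1.465 < c=2.5. Case 3: O(n^c) = O(n^2.500)
Complexity: O(n^2.500)


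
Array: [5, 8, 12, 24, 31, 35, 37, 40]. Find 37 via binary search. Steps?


Search for 37:
[0,7] mid=3 arr[3]=24
[4,7] mid=5 arr[5]=35
[6,7] mid=6 arr[6]=37
Total: 3 comparisons


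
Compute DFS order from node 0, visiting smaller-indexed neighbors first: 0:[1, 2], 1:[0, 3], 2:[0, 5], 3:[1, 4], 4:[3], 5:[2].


DFS stack-based: start with [0]
Visit order: [0, 1, 3, 4, 2, 5]


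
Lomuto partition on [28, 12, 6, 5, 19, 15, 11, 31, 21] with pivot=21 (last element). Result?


Elements <= 21 go left of pivot.
Result: [12, 6, 5, 19, 15, 11, 21, 31, 28], pivot at index 6


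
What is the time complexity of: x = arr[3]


Analysis: constant-time operation, no loop
Complexity: O(1)


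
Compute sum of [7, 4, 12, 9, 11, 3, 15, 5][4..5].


Prefix sums: [0, 7, 11, 23, 32, 43, 46, 61, 66]
Sum[4..5] = prefix[6] - prefix[4] = 46 - 32 = 14


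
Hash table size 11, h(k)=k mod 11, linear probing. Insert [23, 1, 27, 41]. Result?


Insertions: 23->slot 1; 1->slot 2; 27->slot 5; 41->slot 8
Table: [None, 23, 1, None, None, 27, None, None, 41, None, None]


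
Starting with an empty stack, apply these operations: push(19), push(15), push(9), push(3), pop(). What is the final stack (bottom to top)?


push(19) -> [19]
push(15) -> [19, 15]
push(9) -> [19, 15, 9]
push(3) -> [19, 15, 9, 3]
pop() returns 3 -> [19, 15, 9]
Final stack (bottom to top): [19, 15, 9]


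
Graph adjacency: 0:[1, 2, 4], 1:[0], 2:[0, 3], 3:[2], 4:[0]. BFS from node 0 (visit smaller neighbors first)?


BFS queue: start with [0]
Visit order: [0, 1, 2, 4, 3]


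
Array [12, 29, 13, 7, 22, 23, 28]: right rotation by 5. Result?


Right rotate by 5: [13, 7, 22, 23, 28, 12, 29]


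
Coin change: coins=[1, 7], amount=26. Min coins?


dp[0]=0; dp[i]=1+min(dp[i-c] for c in coins)
...dp[21]=3, dp[22]=4, dp[23]=5, dp[24]=6, dp[25]=7, dp[26]=8
Minimum coins for 26 = 8


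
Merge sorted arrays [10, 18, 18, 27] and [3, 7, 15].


Compare heads, take smaller each step.
Merged: [3, 7, 10, 15, 18, 18, 27]


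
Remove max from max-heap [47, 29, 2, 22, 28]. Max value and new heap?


Max = 47
Replace root with last, heapify down
Resulting heap: [29, 28, 2, 22]


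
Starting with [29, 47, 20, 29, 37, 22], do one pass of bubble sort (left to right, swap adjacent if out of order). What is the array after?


After one pass: [29, 20, 29, 37, 22, 47]


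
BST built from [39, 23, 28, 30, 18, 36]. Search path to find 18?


BST root = 39
Search for 18: compare at each node
Path: [39, 23, 18]


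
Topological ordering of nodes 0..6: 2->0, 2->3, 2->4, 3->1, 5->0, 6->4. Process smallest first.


Kahn's algorithm, process smallest node first
Order: [2, 3, 1, 5, 0, 6, 4]


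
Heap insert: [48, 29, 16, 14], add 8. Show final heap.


Append 8: [48, 29, 16, 14, 8]
Bubble up: no swaps needed
Result: [48, 29, 16, 14, 8]


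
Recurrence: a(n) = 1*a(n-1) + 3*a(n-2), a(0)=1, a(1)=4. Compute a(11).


Build bottom-up:
...a(9)=2683, a(10)=6160, a(11)=1*6160+3*2683=14209


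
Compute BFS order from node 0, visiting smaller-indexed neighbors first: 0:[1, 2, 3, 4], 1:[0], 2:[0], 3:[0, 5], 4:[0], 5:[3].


BFS queue: start with [0]
Visit order: [0, 1, 2, 3, 4, 5]


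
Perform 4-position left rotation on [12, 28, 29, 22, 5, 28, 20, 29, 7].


Left rotate by 4: [5, 28, 20, 29, 7, 12, 28, 29, 22]


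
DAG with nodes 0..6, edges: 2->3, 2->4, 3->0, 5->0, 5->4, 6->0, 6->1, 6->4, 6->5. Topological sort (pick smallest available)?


Kahn's algorithm, process smallest node first
Order: [2, 3, 6, 1, 5, 0, 4]


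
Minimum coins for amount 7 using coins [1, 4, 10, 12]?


dp[0]=0; dp[i]=1+min(dp[i-c] for c in coins)
...dp[2]=2, dp[3]=3, dp[4]=1, dp[5]=2, dp[6]=3, dp[7]=4
Minimum coins for 7 = 4


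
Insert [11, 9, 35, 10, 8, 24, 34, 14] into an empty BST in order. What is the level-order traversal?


Root = 11; build tree by BST insertion.
Level-Order traversal: [11, 9, 35, 8, 10, 24, 14, 34]


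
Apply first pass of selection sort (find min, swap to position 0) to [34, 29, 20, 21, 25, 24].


After one pass: [20, 29, 34, 21, 25, 24]


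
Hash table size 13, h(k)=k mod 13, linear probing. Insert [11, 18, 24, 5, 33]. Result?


Insertions: 11->slot 11; 18->slot 5; 24->slot 12; 5->slot 6; 33->slot 7
Table: [None, None, None, None, None, 18, 5, 33, None, None, None, 11, 24]


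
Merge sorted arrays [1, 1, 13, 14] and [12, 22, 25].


Compare heads, take smaller each step.
Merged: [1, 1, 12, 13, 14, 22, 25]


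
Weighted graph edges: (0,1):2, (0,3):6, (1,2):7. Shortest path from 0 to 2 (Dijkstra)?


Dijkstra from 0:
Distances: {0: 0, 1: 2, 2: 9, 3: 6}
Shortest distance to 2 = 9, path = [0, 1, 2]


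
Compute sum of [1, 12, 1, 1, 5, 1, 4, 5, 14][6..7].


Prefix sums: [0, 1, 13, 14, 15, 20, 21, 25, 30, 44]
Sum[6..7] = prefix[8] - prefix[6] = 30 - 21 = 9


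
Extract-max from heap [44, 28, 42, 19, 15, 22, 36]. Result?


Max = 44
Replace root with last, heapify down
Resulting heap: [42, 28, 36, 19, 15, 22]


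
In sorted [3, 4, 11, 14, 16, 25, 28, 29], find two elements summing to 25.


Two pointers: lo=0, hi=7
Found pair: (11, 14) summing to 25


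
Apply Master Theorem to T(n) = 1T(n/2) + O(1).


a=1, b=2, c=0. log_2(1)=0 = c=0. Case 2: O(n^c log n) = O(log n)
Complexity: O(log n)


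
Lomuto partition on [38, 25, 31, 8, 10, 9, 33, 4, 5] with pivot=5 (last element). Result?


Elements <= 5 go left of pivot.
Result: [4, 5, 31, 8, 10, 9, 33, 38, 25], pivot at index 1


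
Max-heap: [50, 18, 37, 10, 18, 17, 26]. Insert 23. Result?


Append 23: [50, 18, 37, 10, 18, 17, 26, 23]
Bubble up: swap idx 7(23) with idx 3(10); swap idx 3(23) with idx 1(18)
Result: [50, 23, 37, 18, 18, 17, 26, 10]


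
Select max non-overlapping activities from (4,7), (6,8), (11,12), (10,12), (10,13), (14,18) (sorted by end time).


Greedy: pick earliest-ending, then skip overlaps.
Selected (3 activities): [(4, 7), (11, 12), (14, 18)]


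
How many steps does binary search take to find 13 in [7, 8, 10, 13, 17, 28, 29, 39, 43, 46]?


Search for 13:
[0,9] mid=4 arr[4]=17
[0,3] mid=1 arr[1]=8
[2,3] mid=2 arr[2]=10
[3,3] mid=3 arr[3]=13
Total: 4 comparisons


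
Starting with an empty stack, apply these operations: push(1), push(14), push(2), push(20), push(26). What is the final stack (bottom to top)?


push(1) -> [1]
push(14) -> [1, 14]
push(2) -> [1, 14, 2]
push(20) -> [1, 14, 2, 20]
push(26) -> [1, 14, 2, 20, 26]
Final stack (bottom to top): [1, 14, 2, 20, 26]


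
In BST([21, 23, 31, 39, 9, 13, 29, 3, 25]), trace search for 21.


BST root = 21
Search for 21: compare at each node
Path: [21]


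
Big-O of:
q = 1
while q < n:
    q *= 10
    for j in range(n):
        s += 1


Per nesting level: O(log n) * O(n) = O(n log n)
Complexity: O(n log n)


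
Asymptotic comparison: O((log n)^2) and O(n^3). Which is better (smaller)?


polylogarithmic grows slower than cubic
O((log n)^2) is asymptotically smaller; O(n^3) grows faster


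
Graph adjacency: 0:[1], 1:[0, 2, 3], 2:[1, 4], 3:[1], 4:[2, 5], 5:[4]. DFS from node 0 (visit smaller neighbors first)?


DFS stack-based: start with [0]
Visit order: [0, 1, 2, 4, 5, 3]


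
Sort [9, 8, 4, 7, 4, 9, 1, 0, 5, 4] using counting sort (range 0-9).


Count array: [1, 1, 0, 0, 3, 1, 0, 1, 1, 2]
Reconstruct: [0, 1, 4, 4, 4, 5, 7, 8, 9, 9]


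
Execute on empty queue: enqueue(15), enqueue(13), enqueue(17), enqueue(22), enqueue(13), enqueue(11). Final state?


enqueue(15) -> [15]
enqueue(13) -> [15, 13]
enqueue(17) -> [15, 13, 17]
enqueue(22) -> [15, 13, 17, 22]
enqueue(13) -> [15, 13, 17, 22, 13]
enqueue(11) -> [15, 13, 17, 22, 13, 11]
Final queue (front to back): [15, 13, 17, 22, 13, 11]


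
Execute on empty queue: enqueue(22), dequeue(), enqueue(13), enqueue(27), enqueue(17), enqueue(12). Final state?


enqueue(22) -> [22]
dequeue() returns 22 -> []
enqueue(13) -> [13]
enqueue(27) -> [13, 27]
enqueue(17) -> [13, 27, 17]
enqueue(12) -> [13, 27, 17, 12]
Final queue (front to back): [13, 27, 17, 12]


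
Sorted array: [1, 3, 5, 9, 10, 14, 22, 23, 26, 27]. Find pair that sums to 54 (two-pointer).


Two pointers: lo=0, hi=9
No pair sums to 54


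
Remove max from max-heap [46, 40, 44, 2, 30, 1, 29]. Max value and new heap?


Max = 46
Replace root with last, heapify down
Resulting heap: [44, 40, 29, 2, 30, 1]


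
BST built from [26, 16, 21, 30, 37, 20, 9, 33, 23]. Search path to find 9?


BST root = 26
Search for 9: compare at each node
Path: [26, 16, 9]


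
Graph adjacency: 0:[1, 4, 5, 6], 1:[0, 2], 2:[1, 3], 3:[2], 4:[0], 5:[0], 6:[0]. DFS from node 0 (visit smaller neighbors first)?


DFS stack-based: start with [0]
Visit order: [0, 1, 2, 3, 4, 5, 6]


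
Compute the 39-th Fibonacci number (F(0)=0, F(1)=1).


F(n)=F(n-1)+F(n-2)
...F(37)=24157817, F(38)=39088169, F(39)=63245986


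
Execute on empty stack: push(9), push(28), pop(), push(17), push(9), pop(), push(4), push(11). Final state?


push(9) -> [9]
push(28) -> [9, 28]
pop() returns 28 -> [9]
push(17) -> [9, 17]
push(9) -> [9, 17, 9]
pop() returns 9 -> [9, 17]
push(4) -> [9, 17, 4]
push(11) -> [9, 17, 4, 11]
Final stack (bottom to top): [9, 17, 4, 11]


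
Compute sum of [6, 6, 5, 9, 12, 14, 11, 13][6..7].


Prefix sums: [0, 6, 12, 17, 26, 38, 52, 63, 76]
Sum[6..7] = prefix[8] - prefix[6] = 76 - 52 = 24


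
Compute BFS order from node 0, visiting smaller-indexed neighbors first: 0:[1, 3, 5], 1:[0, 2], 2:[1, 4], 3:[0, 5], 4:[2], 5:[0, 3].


BFS queue: start with [0]
Visit order: [0, 1, 3, 5, 2, 4]


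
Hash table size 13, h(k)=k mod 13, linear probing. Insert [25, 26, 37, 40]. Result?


Insertions: 25->slot 12; 26->slot 0; 37->slot 11; 40->slot 1
Table: [26, 40, None, None, None, None, None, None, None, None, None, 37, 25]


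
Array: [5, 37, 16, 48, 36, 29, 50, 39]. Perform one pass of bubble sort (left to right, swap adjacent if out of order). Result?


After one pass: [5, 16, 37, 36, 29, 48, 39, 50]


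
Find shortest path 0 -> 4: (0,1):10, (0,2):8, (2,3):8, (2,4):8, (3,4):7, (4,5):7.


Dijkstra from 0:
Distances: {0: 0, 1: 10, 2: 8, 3: 16, 4: 16, 5: 23}
Shortest distance to 4 = 16, path = [0, 2, 4]


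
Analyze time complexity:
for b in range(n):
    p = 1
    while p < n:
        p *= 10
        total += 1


Per nesting level: O(n) * O(log n) = O(n log n)
Complexity: O(n log n)


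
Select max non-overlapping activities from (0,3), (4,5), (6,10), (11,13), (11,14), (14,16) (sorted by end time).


Greedy: pick earliest-ending, then skip overlaps.
Selected (5 activities): [(0, 3), (4, 5), (6, 10), (11, 13), (14, 16)]


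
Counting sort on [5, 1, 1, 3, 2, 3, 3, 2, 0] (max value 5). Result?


Count array: [1, 2, 2, 3, 0, 1]
Reconstruct: [0, 1, 1, 2, 2, 3, 3, 3, 5]


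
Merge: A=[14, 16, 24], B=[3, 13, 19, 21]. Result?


Compare heads, take smaller each step.
Merged: [3, 13, 14, 16, 19, 21, 24]


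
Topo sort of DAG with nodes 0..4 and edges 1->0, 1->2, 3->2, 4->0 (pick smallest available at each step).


Kahn's algorithm, process smallest node first
Order: [1, 3, 2, 4, 0]


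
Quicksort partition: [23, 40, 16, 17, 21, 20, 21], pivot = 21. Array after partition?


Elements <= 21 go left of pivot.
Result: [16, 17, 21, 20, 21, 40, 23], pivot at index 4


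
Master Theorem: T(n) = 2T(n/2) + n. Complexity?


a=2, b=2, c=1. log_2(2)=1 = c=1. Case 2: O(n^c log n) = O(n log n)
Complexity: O(n log n)


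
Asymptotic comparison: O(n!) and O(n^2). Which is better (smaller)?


quadratic grows slower than factorial
O(n^2) is asymptotically smaller; O(n!) grows faster


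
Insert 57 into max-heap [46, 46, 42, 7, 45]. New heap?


Append 57: [46, 46, 42, 7, 45, 57]
Bubble up: swap idx 5(57) with idx 2(42); swap idx 2(57) with idx 0(46)
Result: [57, 46, 46, 7, 45, 42]


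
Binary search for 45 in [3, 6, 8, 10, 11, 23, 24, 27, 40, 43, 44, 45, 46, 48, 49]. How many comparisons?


Search for 45:
[0,14] mid=7 arr[7]=27
[8,14] mid=11 arr[11]=45
Total: 2 comparisons


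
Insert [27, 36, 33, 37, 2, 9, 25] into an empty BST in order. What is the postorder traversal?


Root = 27; build tree by BST insertion.
Postorder traversal: [25, 9, 2, 33, 37, 36, 27]


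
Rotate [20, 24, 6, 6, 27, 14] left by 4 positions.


Left rotate by 4: [27, 14, 20, 24, 6, 6]


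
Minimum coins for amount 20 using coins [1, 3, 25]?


dp[0]=0; dp[i]=1+min(dp[i-c] for c in coins)
...dp[15]=5, dp[16]=6, dp[17]=7, dp[18]=6, dp[19]=7, dp[20]=8
Minimum coins for 20 = 8


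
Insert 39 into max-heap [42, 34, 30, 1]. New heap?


Append 39: [42, 34, 30, 1, 39]
Bubble up: swap idx 4(39) with idx 1(34)
Result: [42, 39, 30, 1, 34]


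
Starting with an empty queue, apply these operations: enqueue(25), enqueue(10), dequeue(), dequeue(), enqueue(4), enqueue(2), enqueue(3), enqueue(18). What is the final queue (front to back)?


enqueue(25) -> [25]
enqueue(10) -> [25, 10]
dequeue() returns 25 -> [10]
dequeue() returns 10 -> []
enqueue(4) -> [4]
enqueue(2) -> [4, 2]
enqueue(3) -> [4, 2, 3]
enqueue(18) -> [4, 2, 3, 18]
Final queue (front to back): [4, 2, 3, 18]


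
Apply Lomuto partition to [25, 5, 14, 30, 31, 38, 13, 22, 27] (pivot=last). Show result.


Elements <= 27 go left of pivot.
Result: [25, 5, 14, 13, 22, 27, 30, 31, 38], pivot at index 5


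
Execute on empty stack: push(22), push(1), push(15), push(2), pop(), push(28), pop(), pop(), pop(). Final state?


push(22) -> [22]
push(1) -> [22, 1]
push(15) -> [22, 1, 15]
push(2) -> [22, 1, 15, 2]
pop() returns 2 -> [22, 1, 15]
push(28) -> [22, 1, 15, 28]
pop() returns 28 -> [22, 1, 15]
pop() returns 15 -> [22, 1]
pop() returns 1 -> [22]
Final stack (bottom to top): [22]


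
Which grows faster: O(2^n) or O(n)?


linear grows slower than exponential
O(n) is asymptotically smaller; O(2^n) grows faster


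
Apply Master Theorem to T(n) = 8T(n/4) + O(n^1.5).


a=8, b=4, c=1.5. log_4(8)=1.5 = c=1.5. Case 2: O(n^c log n) = O(n^1.500 log n)
Complexity: O(n^1.500 log n)


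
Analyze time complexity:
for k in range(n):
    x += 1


Per nesting level: O(n) = O(n)
Complexity: O(n)


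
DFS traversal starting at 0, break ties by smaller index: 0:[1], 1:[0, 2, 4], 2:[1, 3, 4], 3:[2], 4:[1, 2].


DFS stack-based: start with [0]
Visit order: [0, 1, 2, 3, 4]


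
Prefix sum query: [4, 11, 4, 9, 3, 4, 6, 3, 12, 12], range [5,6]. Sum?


Prefix sums: [0, 4, 15, 19, 28, 31, 35, 41, 44, 56, 68]
Sum[5..6] = prefix[7] - prefix[5] = 41 - 31 = 10


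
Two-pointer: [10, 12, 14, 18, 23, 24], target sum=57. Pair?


Two pointers: lo=0, hi=5
No pair sums to 57


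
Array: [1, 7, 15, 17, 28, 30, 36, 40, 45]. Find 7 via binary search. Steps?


Search for 7:
[0,8] mid=4 arr[4]=28
[0,3] mid=1 arr[1]=7
Total: 2 comparisons


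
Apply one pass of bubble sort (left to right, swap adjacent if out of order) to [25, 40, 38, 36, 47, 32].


After one pass: [25, 38, 36, 40, 32, 47]


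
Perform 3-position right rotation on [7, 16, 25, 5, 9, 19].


Right rotate by 3: [5, 9, 19, 7, 16, 25]


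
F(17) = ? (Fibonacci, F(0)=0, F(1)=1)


F(n)=F(n-1)+F(n-2)
...F(15)=610, F(16)=987, F(17)=1597


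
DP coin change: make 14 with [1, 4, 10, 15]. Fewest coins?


dp[0]=0; dp[i]=1+min(dp[i-c] for c in coins)
...dp[9]=3, dp[10]=1, dp[11]=2, dp[12]=3, dp[13]=4, dp[14]=2
Minimum coins for 14 = 2


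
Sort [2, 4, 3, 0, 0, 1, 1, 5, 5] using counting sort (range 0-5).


Count array: [2, 2, 1, 1, 1, 2]
Reconstruct: [0, 0, 1, 1, 2, 3, 4, 5, 5]


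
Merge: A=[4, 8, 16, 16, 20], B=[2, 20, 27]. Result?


Compare heads, take smaller each step.
Merged: [2, 4, 8, 16, 16, 20, 20, 27]


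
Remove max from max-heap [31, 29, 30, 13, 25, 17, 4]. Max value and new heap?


Max = 31
Replace root with last, heapify down
Resulting heap: [30, 29, 17, 13, 25, 4]


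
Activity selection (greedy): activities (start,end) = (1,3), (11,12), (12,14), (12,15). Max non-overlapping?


Greedy: pick earliest-ending, then skip overlaps.
Selected (3 activities): [(1, 3), (11, 12), (12, 14)]


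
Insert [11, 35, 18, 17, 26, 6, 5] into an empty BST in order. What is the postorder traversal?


Root = 11; build tree by BST insertion.
Postorder traversal: [5, 6, 17, 26, 18, 35, 11]


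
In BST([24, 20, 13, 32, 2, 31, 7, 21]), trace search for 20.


BST root = 24
Search for 20: compare at each node
Path: [24, 20]


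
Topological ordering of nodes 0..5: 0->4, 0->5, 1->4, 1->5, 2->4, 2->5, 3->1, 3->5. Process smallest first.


Kahn's algorithm, process smallest node first
Order: [0, 2, 3, 1, 4, 5]


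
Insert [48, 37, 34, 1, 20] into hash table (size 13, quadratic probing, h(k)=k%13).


Insertions: 48->slot 9; 37->slot 11; 34->slot 8; 1->slot 1; 20->slot 7
Table: [None, 1, None, None, None, None, None, 20, 34, 48, None, 37, None]


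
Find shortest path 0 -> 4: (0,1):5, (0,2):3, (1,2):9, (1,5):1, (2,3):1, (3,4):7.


Dijkstra from 0:
Distances: {0: 0, 1: 5, 2: 3, 3: 4, 4: 11, 5: 6}
Shortest distance to 4 = 11, path = [0, 2, 3, 4]


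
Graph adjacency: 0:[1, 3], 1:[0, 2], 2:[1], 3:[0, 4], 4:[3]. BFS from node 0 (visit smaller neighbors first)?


BFS queue: start with [0]
Visit order: [0, 1, 3, 2, 4]


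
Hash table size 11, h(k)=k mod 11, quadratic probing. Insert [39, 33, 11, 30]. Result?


Insertions: 39->slot 6; 33->slot 0; 11->slot 1; 30->slot 8
Table: [33, 11, None, None, None, None, 39, None, 30, None, None]


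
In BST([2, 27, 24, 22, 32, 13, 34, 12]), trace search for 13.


BST root = 2
Search for 13: compare at each node
Path: [2, 27, 24, 22, 13]


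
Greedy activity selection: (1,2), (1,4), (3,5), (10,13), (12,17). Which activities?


Greedy: pick earliest-ending, then skip overlaps.
Selected (3 activities): [(1, 2), (3, 5), (10, 13)]


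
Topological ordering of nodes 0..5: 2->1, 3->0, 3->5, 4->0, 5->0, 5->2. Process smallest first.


Kahn's algorithm, process smallest node first
Order: [3, 4, 5, 0, 2, 1]


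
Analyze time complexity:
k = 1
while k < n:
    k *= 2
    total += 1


Per nesting level: O(log n) = O(log n)
Complexity: O(log n)


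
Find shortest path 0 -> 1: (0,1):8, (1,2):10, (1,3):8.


Dijkstra from 0:
Distances: {0: 0, 1: 8, 2: 18, 3: 16}
Shortest distance to 1 = 8, path = [0, 1]


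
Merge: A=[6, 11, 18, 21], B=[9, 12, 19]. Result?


Compare heads, take smaller each step.
Merged: [6, 9, 11, 12, 18, 19, 21]


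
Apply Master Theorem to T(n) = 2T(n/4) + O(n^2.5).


a=2, b=4, c=2.5. log_4(2)=0.5 < c=2.5. Case 3: O(n^c) = O(n^2.500)
Complexity: O(n^2.500)


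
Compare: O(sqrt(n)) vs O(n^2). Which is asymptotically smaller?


sublinear grows slower than quadratic
O(sqrt(n)) is asymptotically smaller; O(n^2) grows faster


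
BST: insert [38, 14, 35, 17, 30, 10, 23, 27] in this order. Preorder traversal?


Root = 38; build tree by BST insertion.
Preorder traversal: [38, 14, 10, 35, 17, 30, 23, 27]


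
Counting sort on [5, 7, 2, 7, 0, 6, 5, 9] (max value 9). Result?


Count array: [1, 0, 1, 0, 0, 2, 1, 2, 0, 1]
Reconstruct: [0, 2, 5, 5, 6, 7, 7, 9]


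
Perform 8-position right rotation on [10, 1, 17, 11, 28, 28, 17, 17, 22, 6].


Right rotate by 8: [17, 11, 28, 28, 17, 17, 22, 6, 10, 1]


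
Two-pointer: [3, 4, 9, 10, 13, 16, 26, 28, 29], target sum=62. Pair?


Two pointers: lo=0, hi=8
No pair sums to 62


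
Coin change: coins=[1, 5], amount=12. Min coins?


dp[0]=0; dp[i]=1+min(dp[i-c] for c in coins)
...dp[7]=3, dp[8]=4, dp[9]=5, dp[10]=2, dp[11]=3, dp[12]=4
Minimum coins for 12 = 4


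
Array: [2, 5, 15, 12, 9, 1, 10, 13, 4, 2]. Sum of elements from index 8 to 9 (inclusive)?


Prefix sums: [0, 2, 7, 22, 34, 43, 44, 54, 67, 71, 73]
Sum[8..9] = prefix[10] - prefix[8] = 73 - 67 = 6


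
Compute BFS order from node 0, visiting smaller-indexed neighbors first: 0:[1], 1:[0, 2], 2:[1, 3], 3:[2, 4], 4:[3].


BFS queue: start with [0]
Visit order: [0, 1, 2, 3, 4]


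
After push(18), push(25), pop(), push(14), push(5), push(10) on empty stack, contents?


push(18) -> [18]
push(25) -> [18, 25]
pop() returns 25 -> [18]
push(14) -> [18, 14]
push(5) -> [18, 14, 5]
push(10) -> [18, 14, 5, 10]
Final stack (bottom to top): [18, 14, 5, 10]


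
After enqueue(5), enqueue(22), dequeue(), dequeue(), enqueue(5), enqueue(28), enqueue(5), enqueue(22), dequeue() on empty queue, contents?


enqueue(5) -> [5]
enqueue(22) -> [5, 22]
dequeue() returns 5 -> [22]
dequeue() returns 22 -> []
enqueue(5) -> [5]
enqueue(28) -> [5, 28]
enqueue(5) -> [5, 28, 5]
enqueue(22) -> [5, 28, 5, 22]
dequeue() returns 5 -> [28, 5, 22]
Final queue (front to back): [28, 5, 22]


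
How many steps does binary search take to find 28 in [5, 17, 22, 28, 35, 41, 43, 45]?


Search for 28:
[0,7] mid=3 arr[3]=28
Total: 1 comparisons


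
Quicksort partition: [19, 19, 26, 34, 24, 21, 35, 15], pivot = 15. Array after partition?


Elements <= 15 go left of pivot.
Result: [15, 19, 26, 34, 24, 21, 35, 19], pivot at index 0


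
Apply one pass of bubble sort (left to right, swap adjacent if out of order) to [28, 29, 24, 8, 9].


After one pass: [28, 24, 8, 9, 29]


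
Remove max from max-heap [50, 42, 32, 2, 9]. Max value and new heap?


Max = 50
Replace root with last, heapify down
Resulting heap: [42, 9, 32, 2]


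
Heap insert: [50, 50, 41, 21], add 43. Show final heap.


Append 43: [50, 50, 41, 21, 43]
Bubble up: no swaps needed
Result: [50, 50, 41, 21, 43]


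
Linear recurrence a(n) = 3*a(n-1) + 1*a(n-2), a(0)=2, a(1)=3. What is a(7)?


Build bottom-up:
...a(5)=393, a(6)=1298, a(7)=3*1298+1*393=4287


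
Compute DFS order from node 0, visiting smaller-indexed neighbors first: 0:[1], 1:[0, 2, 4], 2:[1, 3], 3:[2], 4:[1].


DFS stack-based: start with [0]
Visit order: [0, 1, 2, 3, 4]


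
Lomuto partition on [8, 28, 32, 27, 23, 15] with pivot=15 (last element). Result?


Elements <= 15 go left of pivot.
Result: [8, 15, 32, 27, 23, 28], pivot at index 1


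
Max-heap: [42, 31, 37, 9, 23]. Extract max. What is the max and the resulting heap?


Max = 42
Replace root with last, heapify down
Resulting heap: [37, 31, 23, 9]


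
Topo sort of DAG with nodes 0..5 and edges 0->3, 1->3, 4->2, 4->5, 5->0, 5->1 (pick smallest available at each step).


Kahn's algorithm, process smallest node first
Order: [4, 2, 5, 0, 1, 3]


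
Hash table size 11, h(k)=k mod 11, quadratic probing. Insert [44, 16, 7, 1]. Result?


Insertions: 44->slot 0; 16->slot 5; 7->slot 7; 1->slot 1
Table: [44, 1, None, None, None, 16, None, 7, None, None, None]


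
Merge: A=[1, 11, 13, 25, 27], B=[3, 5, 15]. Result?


Compare heads, take smaller each step.
Merged: [1, 3, 5, 11, 13, 15, 25, 27]


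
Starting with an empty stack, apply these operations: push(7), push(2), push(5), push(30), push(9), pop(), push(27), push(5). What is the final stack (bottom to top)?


push(7) -> [7]
push(2) -> [7, 2]
push(5) -> [7, 2, 5]
push(30) -> [7, 2, 5, 30]
push(9) -> [7, 2, 5, 30, 9]
pop() returns 9 -> [7, 2, 5, 30]
push(27) -> [7, 2, 5, 30, 27]
push(5) -> [7, 2, 5, 30, 27, 5]
Final stack (bottom to top): [7, 2, 5, 30, 27, 5]


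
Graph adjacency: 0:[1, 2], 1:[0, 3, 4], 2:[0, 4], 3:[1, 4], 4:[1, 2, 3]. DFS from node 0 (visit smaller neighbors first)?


DFS stack-based: start with [0]
Visit order: [0, 1, 3, 4, 2]


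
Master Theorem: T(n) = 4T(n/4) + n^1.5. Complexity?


a=4, b=4, c=1.5. log_4(4)=1 < c=1.5. Case 3: O(n^c) = O(n^1.500)
Complexity: O(n^1.500)


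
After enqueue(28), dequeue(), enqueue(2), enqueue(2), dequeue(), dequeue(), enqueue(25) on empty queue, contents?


enqueue(28) -> [28]
dequeue() returns 28 -> []
enqueue(2) -> [2]
enqueue(2) -> [2, 2]
dequeue() returns 2 -> [2]
dequeue() returns 2 -> []
enqueue(25) -> [25]
Final queue (front to back): [25]


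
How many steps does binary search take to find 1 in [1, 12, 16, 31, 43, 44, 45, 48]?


Search for 1:
[0,7] mid=3 arr[3]=31
[0,2] mid=1 arr[1]=12
[0,0] mid=0 arr[0]=1
Total: 3 comparisons


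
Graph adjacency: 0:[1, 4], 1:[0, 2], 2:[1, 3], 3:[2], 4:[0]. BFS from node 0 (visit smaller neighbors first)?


BFS queue: start with [0]
Visit order: [0, 1, 4, 2, 3]


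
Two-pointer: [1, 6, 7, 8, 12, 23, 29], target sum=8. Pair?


Two pointers: lo=0, hi=6
Found pair: (1, 7) summing to 8


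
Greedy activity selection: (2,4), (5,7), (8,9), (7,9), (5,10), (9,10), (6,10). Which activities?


Greedy: pick earliest-ending, then skip overlaps.
Selected (4 activities): [(2, 4), (5, 7), (8, 9), (9, 10)]


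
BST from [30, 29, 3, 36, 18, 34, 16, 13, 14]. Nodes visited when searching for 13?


BST root = 30
Search for 13: compare at each node
Path: [30, 29, 3, 18, 16, 13]


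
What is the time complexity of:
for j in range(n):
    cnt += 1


Per nesting level: O(n) = O(n)
Complexity: O(n)


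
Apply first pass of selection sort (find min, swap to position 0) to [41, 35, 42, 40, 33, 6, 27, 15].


After one pass: [6, 35, 42, 40, 33, 41, 27, 15]


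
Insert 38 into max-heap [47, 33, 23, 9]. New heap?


Append 38: [47, 33, 23, 9, 38]
Bubble up: swap idx 4(38) with idx 1(33)
Result: [47, 38, 23, 9, 33]


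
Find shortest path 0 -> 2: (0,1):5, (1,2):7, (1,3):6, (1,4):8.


Dijkstra from 0:
Distances: {0: 0, 1: 5, 2: 12, 3: 11, 4: 13}
Shortest distance to 2 = 12, path = [0, 1, 2]


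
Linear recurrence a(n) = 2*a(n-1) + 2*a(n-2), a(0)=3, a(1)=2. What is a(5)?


Build bottom-up:
...a(3)=24, a(4)=68, a(5)=2*68+2*24=184


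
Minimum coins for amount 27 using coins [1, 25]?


dp[0]=0; dp[i]=1+min(dp[i-c] for c in coins)
...dp[22]=22, dp[23]=23, dp[24]=24, dp[25]=1, dp[26]=2, dp[27]=3
Minimum coins for 27 = 3


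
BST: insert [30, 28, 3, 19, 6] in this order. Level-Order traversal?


Root = 30; build tree by BST insertion.
Level-Order traversal: [30, 28, 3, 19, 6]


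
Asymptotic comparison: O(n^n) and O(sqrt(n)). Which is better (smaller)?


sublinear grows slower than n^n
O(sqrt(n)) is asymptotically smaller; O(n^n) grows faster


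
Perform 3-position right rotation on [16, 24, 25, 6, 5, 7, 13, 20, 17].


Right rotate by 3: [13, 20, 17, 16, 24, 25, 6, 5, 7]


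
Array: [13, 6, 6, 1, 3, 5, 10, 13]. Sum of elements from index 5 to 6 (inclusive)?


Prefix sums: [0, 13, 19, 25, 26, 29, 34, 44, 57]
Sum[5..6] = prefix[7] - prefix[5] = 44 - 29 = 15


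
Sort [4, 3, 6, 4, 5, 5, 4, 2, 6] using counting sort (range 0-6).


Count array: [0, 0, 1, 1, 3, 2, 2]
Reconstruct: [2, 3, 4, 4, 4, 5, 5, 6, 6]


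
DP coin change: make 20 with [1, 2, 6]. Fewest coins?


dp[0]=0; dp[i]=1+min(dp[i-c] for c in coins)
...dp[15]=4, dp[16]=4, dp[17]=5, dp[18]=3, dp[19]=4, dp[20]=4
Minimum coins for 20 = 4


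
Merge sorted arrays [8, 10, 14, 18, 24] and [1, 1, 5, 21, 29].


Compare heads, take smaller each step.
Merged: [1, 1, 5, 8, 10, 14, 18, 21, 24, 29]


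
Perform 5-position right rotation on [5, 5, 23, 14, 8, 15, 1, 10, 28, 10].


Right rotate by 5: [15, 1, 10, 28, 10, 5, 5, 23, 14, 8]


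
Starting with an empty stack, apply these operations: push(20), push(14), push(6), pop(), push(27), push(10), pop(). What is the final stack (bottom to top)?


push(20) -> [20]
push(14) -> [20, 14]
push(6) -> [20, 14, 6]
pop() returns 6 -> [20, 14]
push(27) -> [20, 14, 27]
push(10) -> [20, 14, 27, 10]
pop() returns 10 -> [20, 14, 27]
Final stack (bottom to top): [20, 14, 27]


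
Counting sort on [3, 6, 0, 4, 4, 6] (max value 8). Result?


Count array: [1, 0, 0, 1, 2, 0, 2, 0, 0]
Reconstruct: [0, 3, 4, 4, 6, 6]


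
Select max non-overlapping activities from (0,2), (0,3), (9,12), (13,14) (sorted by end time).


Greedy: pick earliest-ending, then skip overlaps.
Selected (3 activities): [(0, 2), (9, 12), (13, 14)]


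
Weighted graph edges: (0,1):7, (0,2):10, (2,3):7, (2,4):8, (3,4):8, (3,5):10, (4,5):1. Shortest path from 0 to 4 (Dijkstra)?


Dijkstra from 0:
Distances: {0: 0, 1: 7, 2: 10, 3: 17, 4: 18, 5: 19}
Shortest distance to 4 = 18, path = [0, 2, 4]


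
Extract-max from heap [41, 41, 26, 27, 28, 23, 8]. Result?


Max = 41
Replace root with last, heapify down
Resulting heap: [41, 28, 26, 27, 8, 23]


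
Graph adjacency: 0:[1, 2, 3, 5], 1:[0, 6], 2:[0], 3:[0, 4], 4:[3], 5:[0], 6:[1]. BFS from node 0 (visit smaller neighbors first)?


BFS queue: start with [0]
Visit order: [0, 1, 2, 3, 5, 6, 4]


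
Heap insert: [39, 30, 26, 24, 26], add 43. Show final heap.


Append 43: [39, 30, 26, 24, 26, 43]
Bubble up: swap idx 5(43) with idx 2(26); swap idx 2(43) with idx 0(39)
Result: [43, 30, 39, 24, 26, 26]


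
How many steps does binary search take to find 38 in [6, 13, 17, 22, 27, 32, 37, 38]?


Search for 38:
[0,7] mid=3 arr[3]=22
[4,7] mid=5 arr[5]=32
[6,7] mid=6 arr[6]=37
[7,7] mid=7 arr[7]=38
Total: 4 comparisons


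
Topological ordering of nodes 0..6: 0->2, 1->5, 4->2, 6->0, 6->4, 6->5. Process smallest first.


Kahn's algorithm, process smallest node first
Order: [1, 3, 6, 0, 4, 2, 5]


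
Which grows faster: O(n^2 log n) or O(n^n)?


n^2 log n grows slower than n^n
O(n^2 log n) is asymptotically smaller; O(n^n) grows faster


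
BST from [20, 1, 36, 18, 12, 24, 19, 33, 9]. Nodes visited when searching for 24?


BST root = 20
Search for 24: compare at each node
Path: [20, 36, 24]


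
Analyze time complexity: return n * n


Analysis: constant-time operation, no loop
Complexity: O(1)


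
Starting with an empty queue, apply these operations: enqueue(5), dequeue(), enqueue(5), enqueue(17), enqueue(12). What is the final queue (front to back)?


enqueue(5) -> [5]
dequeue() returns 5 -> []
enqueue(5) -> [5]
enqueue(17) -> [5, 17]
enqueue(12) -> [5, 17, 12]
Final queue (front to back): [5, 17, 12]


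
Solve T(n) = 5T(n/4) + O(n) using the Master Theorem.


a=5, b=4, c=1. log_4(5)=1.161 > c=1. Case 1: O(n^log_b(a)) = O(n^1.161)
Complexity: O(n^1.161)


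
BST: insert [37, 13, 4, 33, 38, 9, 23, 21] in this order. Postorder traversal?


Root = 37; build tree by BST insertion.
Postorder traversal: [9, 4, 21, 23, 33, 13, 38, 37]


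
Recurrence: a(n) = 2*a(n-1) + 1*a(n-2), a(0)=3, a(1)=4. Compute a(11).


Build bottom-up:
...a(9)=5164, a(10)=12467, a(11)=2*12467+1*5164=30098


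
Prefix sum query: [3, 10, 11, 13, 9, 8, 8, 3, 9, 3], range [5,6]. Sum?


Prefix sums: [0, 3, 13, 24, 37, 46, 54, 62, 65, 74, 77]
Sum[5..6] = prefix[7] - prefix[5] = 62 - 46 = 16


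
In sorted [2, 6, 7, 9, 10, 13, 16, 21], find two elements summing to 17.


Two pointers: lo=0, hi=7
Found pair: (7, 10) summing to 17


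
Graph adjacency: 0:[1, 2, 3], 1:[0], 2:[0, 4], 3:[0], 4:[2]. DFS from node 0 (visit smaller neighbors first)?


DFS stack-based: start with [0]
Visit order: [0, 1, 2, 4, 3]


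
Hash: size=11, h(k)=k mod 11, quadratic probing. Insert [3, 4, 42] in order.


Insertions: 3->slot 3; 4->slot 4; 42->slot 9
Table: [None, None, None, 3, 4, None, None, None, None, 42, None]


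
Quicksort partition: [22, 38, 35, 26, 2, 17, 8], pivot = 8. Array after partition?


Elements <= 8 go left of pivot.
Result: [2, 8, 35, 26, 22, 17, 38], pivot at index 1


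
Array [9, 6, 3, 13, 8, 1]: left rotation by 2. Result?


Left rotate by 2: [3, 13, 8, 1, 9, 6]


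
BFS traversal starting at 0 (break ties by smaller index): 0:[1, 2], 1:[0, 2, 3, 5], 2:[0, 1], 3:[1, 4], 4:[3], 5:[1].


BFS queue: start with [0]
Visit order: [0, 1, 2, 3, 5, 4]


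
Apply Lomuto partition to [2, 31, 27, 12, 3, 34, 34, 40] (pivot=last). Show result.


Elements <= 40 go left of pivot.
Result: [2, 31, 27, 12, 3, 34, 34, 40], pivot at index 7


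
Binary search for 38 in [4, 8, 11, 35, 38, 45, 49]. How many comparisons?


Search for 38:
[0,6] mid=3 arr[3]=35
[4,6] mid=5 arr[5]=45
[4,4] mid=4 arr[4]=38
Total: 3 comparisons


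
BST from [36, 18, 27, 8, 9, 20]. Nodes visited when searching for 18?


BST root = 36
Search for 18: compare at each node
Path: [36, 18]


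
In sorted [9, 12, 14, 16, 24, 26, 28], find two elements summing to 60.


Two pointers: lo=0, hi=6
No pair sums to 60


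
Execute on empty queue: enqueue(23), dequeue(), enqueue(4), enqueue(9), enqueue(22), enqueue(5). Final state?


enqueue(23) -> [23]
dequeue() returns 23 -> []
enqueue(4) -> [4]
enqueue(9) -> [4, 9]
enqueue(22) -> [4, 9, 22]
enqueue(5) -> [4, 9, 22, 5]
Final queue (front to back): [4, 9, 22, 5]


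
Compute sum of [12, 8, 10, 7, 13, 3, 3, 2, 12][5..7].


Prefix sums: [0, 12, 20, 30, 37, 50, 53, 56, 58, 70]
Sum[5..7] = prefix[8] - prefix[5] = 58 - 50 = 8


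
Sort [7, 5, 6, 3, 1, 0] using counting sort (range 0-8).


Count array: [1, 1, 0, 1, 0, 1, 1, 1, 0]
Reconstruct: [0, 1, 3, 5, 6, 7]


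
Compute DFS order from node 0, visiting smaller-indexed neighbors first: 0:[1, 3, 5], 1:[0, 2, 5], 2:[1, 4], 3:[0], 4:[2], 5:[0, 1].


DFS stack-based: start with [0]
Visit order: [0, 1, 2, 4, 5, 3]


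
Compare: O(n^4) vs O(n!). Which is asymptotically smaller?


quartic grows slower than factorial
O(n^4) is asymptotically smaller; O(n!) grows faster


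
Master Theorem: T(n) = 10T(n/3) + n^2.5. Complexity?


a=10, b=3, c=2.5. log_3(10)=2.096 < c=2.5. Case 3: O(n^c) = O(n^2.500)
Complexity: O(n^2.500)


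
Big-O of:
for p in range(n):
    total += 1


Per nesting level: O(n) = O(n)
Complexity: O(n)


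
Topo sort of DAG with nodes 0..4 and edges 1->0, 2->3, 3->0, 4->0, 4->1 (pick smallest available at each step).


Kahn's algorithm, process smallest node first
Order: [2, 3, 4, 1, 0]


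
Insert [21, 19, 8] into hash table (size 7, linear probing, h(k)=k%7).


Insertions: 21->slot 0; 19->slot 5; 8->slot 1
Table: [21, 8, None, None, None, 19, None]


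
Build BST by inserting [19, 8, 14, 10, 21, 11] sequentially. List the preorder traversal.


Root = 19; build tree by BST insertion.
Preorder traversal: [19, 8, 14, 10, 11, 21]


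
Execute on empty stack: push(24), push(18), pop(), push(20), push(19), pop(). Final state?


push(24) -> [24]
push(18) -> [24, 18]
pop() returns 18 -> [24]
push(20) -> [24, 20]
push(19) -> [24, 20, 19]
pop() returns 19 -> [24, 20]
Final stack (bottom to top): [24, 20]


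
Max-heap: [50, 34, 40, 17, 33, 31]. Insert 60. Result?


Append 60: [50, 34, 40, 17, 33, 31, 60]
Bubble up: swap idx 6(60) with idx 2(40); swap idx 2(60) with idx 0(50)
Result: [60, 34, 50, 17, 33, 31, 40]


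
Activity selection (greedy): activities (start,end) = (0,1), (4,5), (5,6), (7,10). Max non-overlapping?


Greedy: pick earliest-ending, then skip overlaps.
Selected (4 activities): [(0, 1), (4, 5), (5, 6), (7, 10)]


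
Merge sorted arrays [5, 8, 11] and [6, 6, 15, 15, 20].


Compare heads, take smaller each step.
Merged: [5, 6, 6, 8, 11, 15, 15, 20]


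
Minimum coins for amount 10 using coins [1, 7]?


dp[0]=0; dp[i]=1+min(dp[i-c] for c in coins)
...dp[5]=5, dp[6]=6, dp[7]=1, dp[8]=2, dp[9]=3, dp[10]=4
Minimum coins for 10 = 4
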